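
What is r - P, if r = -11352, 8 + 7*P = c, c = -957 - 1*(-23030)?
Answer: -101529/7 ≈ -14504.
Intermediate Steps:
c = 22073 (c = -957 + 23030 = 22073)
P = 22065/7 (P = -8/7 + (⅐)*22073 = -8/7 + 22073/7 = 22065/7 ≈ 3152.1)
r - P = -11352 - 1*22065/7 = -11352 - 22065/7 = -101529/7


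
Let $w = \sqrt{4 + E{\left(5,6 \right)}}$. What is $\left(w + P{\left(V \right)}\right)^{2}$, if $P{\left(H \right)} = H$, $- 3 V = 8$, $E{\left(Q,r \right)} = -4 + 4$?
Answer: $\frac{4}{9} \approx 0.44444$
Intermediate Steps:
$E{\left(Q,r \right)} = 0$
$V = - \frac{8}{3}$ ($V = \left(- \frac{1}{3}\right) 8 = - \frac{8}{3} \approx -2.6667$)
$w = 2$ ($w = \sqrt{4 + 0} = \sqrt{4} = 2$)
$\left(w + P{\left(V \right)}\right)^{2} = \left(2 - \frac{8}{3}\right)^{2} = \left(- \frac{2}{3}\right)^{2} = \frac{4}{9}$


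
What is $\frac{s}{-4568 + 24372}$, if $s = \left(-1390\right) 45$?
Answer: $- \frac{31275}{9902} \approx -3.1585$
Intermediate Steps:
$s = -62550$
$\frac{s}{-4568 + 24372} = - \frac{62550}{-4568 + 24372} = - \frac{62550}{19804} = \left(-62550\right) \frac{1}{19804} = - \frac{31275}{9902}$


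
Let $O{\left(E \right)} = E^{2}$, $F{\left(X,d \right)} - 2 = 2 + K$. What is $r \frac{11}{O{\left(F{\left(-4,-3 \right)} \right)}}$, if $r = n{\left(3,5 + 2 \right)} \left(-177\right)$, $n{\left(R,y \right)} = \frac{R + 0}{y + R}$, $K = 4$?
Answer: $- \frac{5841}{640} \approx -9.1266$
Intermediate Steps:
$F{\left(X,d \right)} = 8$ ($F{\left(X,d \right)} = 2 + \left(2 + 4\right) = 2 + 6 = 8$)
$n{\left(R,y \right)} = \frac{R}{R + y}$
$r = - \frac{531}{10}$ ($r = \frac{3}{3 + \left(5 + 2\right)} \left(-177\right) = \frac{3}{3 + 7} \left(-177\right) = \frac{3}{10} \left(-177\right) = - \frac{531}{10} \approx -53.1$)
$r \frac{11}{O{\left(F{\left(-4,-3 \right)} \right)}} = - \frac{531 \frac{11}{8^{2}}}{10} = - \frac{531 \cdot \frac{11}{64}}{10} = - \frac{531 \cdot 11 \cdot \frac{1}{64}}{10} = \left(- \frac{531}{10}\right) \frac{11}{64} = - \frac{5841}{640}$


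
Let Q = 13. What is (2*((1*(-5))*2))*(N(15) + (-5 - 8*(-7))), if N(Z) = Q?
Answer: -1280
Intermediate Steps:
N(Z) = 13
(2*((1*(-5))*2))*(N(15) + (-5 - 8*(-7))) = (2*((1*(-5))*2))*(13 + (-5 - 8*(-7))) = (2*(-5*2))*(13 + (-5 + 56)) = (2*(-10))*(13 + 51) = -20*64 = -1280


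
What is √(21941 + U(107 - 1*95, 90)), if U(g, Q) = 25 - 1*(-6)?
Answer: 2*√5493 ≈ 148.23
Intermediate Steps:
U(g, Q) = 31 (U(g, Q) = 25 + 6 = 31)
√(21941 + U(107 - 1*95, 90)) = √(21941 + 31) = √21972 = 2*√5493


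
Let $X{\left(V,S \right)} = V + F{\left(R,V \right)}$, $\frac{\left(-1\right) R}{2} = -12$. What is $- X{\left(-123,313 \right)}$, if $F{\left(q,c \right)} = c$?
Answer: $246$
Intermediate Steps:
$R = 24$ ($R = \left(-2\right) \left(-12\right) = 24$)
$X{\left(V,S \right)} = 2 V$ ($X{\left(V,S \right)} = V + V = 2 V$)
$- X{\left(-123,313 \right)} = - 2 \left(-123\right) = \left(-1\right) \left(-246\right) = 246$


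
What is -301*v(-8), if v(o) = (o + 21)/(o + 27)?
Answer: -3913/19 ≈ -205.95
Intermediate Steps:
v(o) = (21 + o)/(27 + o)
-301*v(-8) = -301*(21 - 8)/(27 - 8) = -301*13/19 = -3913/19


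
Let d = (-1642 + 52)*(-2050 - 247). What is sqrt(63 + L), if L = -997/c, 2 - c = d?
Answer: sqrt(210086527800577)/1826114 ≈ 7.9373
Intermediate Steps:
d = 3652230 (d = -1590*(-2297) = 3652230)
c = -3652228 (c = 2 - 1*3652230 = 2 - 3652230 = -3652228)
L = 997/3652228 (L = -997/(-3652228) = -997*(-1/3652228) = 997/3652228 ≈ 0.00027298)
sqrt(63 + L) = sqrt(63 + 997/3652228) = sqrt(230091361/3652228) = sqrt(210086527800577)/1826114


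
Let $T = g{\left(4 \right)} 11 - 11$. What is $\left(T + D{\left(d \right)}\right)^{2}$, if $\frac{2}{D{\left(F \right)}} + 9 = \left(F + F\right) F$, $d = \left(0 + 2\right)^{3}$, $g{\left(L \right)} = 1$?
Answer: $\frac{4}{14161} \approx 0.00028247$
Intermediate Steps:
$d = 8$ ($d = 2^{3} = 8$)
$D{\left(F \right)} = \frac{2}{-9 + 2 F^{2}}$ ($D{\left(F \right)} = \frac{2}{-9 + \left(F + F\right) F} = \frac{2}{-9 + 2 F F} = \frac{2}{-9 + 2 F^{2}}$)
$T = 0$ ($T = 1 \cdot 11 - 11 = 11 - 11 = 0$)
$\left(T + D{\left(d \right)}\right)^{2} = \left(0 + \frac{2}{-9 + 2 \cdot 8^{2}}\right)^{2} = \left(0 + \frac{2}{-9 + 2 \cdot 64}\right)^{2} = \left(0 + \frac{2}{-9 + 128}\right)^{2} = \left(0 + \frac{2}{119}\right)^{2} = \left(\frac{2}{119}\right)^{2} = \frac{4}{14161}$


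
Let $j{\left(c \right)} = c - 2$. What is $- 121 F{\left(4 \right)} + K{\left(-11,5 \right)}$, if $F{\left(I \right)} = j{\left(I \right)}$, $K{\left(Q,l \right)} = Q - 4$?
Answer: $-257$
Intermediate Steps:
$K{\left(Q,l \right)} = -4 + Q$ ($K{\left(Q,l \right)} = Q - 4 = -4 + Q$)
$j{\left(c \right)} = -2 + c$ ($j{\left(c \right)} = c - 2 = -2 + c$)
$F{\left(I \right)} = -2 + I$
$- 121 F{\left(4 \right)} + K{\left(-11,5 \right)} = - 121 \left(-2 + 4\right) - 15 = \left(-121\right) 2 - 15 = -242 - 15 = -257$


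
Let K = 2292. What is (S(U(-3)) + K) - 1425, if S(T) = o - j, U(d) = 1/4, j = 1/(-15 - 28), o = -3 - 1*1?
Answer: 37110/43 ≈ 863.02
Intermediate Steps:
o = -4 (o = -3 - 1 = -4)
j = -1/43 (j = 1/(-43) = -1/43 ≈ -0.023256)
U(d) = 1/4
S(T) = -171/43 (S(T) = -4 - 1*(-1/43) = -4 + 1/43 = -171/43)
(S(U(-3)) + K) - 1425 = (-171/43 + 2292) - 1425 = 98385/43 - 1425 = 37110/43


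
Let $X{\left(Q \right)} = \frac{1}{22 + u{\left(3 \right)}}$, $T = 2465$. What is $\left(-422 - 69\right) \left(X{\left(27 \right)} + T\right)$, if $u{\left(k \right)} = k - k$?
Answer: $- \frac{26627421}{22} \approx -1.2103 \cdot 10^{6}$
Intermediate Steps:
$u{\left(k \right)} = 0$
$X{\left(Q \right)} = \frac{1}{22}$ ($X{\left(Q \right)} = \frac{1}{22 + 0} = \frac{1}{22}$)
$\left(-422 - 69\right) \left(X{\left(27 \right)} + T\right) = \left(-422 - 69\right) \left(\frac{1}{22} + 2465\right) = \left(-491\right) \frac{54231}{22} = - \frac{26627421}{22}$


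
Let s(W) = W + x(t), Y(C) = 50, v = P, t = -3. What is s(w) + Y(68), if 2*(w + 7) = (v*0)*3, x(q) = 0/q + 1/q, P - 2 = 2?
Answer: 128/3 ≈ 42.667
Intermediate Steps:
P = 4 (P = 2 + 2 = 4)
v = 4
x(q) = 1/q (x(q) = 0 + 1/q = 1/q)
w = -7 (w = -7 + ((4*0)*3)/2 = -7 + (0*3)/2 = -7 + (1/2)*0 = -7 + 0 = -7)
s(W) = -1/3 + W (s(W) = W + 1/(-3) = W - 1/3 = -1/3 + W)
s(w) + Y(68) = (-1/3 - 7) + 50 = -22/3 + 50 = 128/3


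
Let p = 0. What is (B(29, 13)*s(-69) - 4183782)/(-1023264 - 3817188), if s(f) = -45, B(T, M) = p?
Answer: 697297/806742 ≈ 0.86434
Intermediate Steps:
B(T, M) = 0
(B(29, 13)*s(-69) - 4183782)/(-1023264 - 3817188) = (0*(-45) - 4183782)/(-1023264 - 3817188) = (0 - 4183782)/(-4840452) = -4183782*(-1/4840452) = 697297/806742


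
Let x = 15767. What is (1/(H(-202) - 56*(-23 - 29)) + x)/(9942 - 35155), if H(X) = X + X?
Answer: -39543637/63234204 ≈ -0.62535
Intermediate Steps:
H(X) = 2*X
(1/(H(-202) - 56*(-23 - 29)) + x)/(9942 - 35155) = (1/(2*(-202) - 56*(-23 - 29)) + 15767)/(9942 - 35155) = (1/(-404 - 56*(-52)) + 15767)/(-25213) = (1/(-404 + 2912) + 15767)*(-1/25213) = (1/2508 + 15767)*(-1/25213) = (39543637/2508)*(-1/25213) = -39543637/63234204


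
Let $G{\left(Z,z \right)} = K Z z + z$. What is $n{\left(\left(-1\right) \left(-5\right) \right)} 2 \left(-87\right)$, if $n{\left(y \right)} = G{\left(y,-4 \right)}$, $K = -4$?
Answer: $-13224$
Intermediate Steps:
$G{\left(Z,z \right)} = z - 4 Z z$ ($G{\left(Z,z \right)} = - 4 Z z + z = z - 4 Z z$)
$n{\left(y \right)} = -4 + 16 y$ ($n{\left(y \right)} = - 4 \left(1 - 4 y\right) = -4 + 16 y$)
$n{\left(\left(-1\right) \left(-5\right) \right)} 2 \left(-87\right) = \left(-4 + 16 \left(\left(-1\right) \left(-5\right)\right)\right) 2 \left(-87\right) = \left(-4 + 16 \cdot 5\right) 2 \left(-87\right) = \left(-4 + 80\right) 2 \left(-87\right) = 76 \cdot 2 \left(-87\right) = 152 \left(-87\right) = -13224$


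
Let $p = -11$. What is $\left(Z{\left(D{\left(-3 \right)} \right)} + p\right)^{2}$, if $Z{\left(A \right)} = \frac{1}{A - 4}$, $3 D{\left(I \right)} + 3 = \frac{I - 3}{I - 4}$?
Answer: $\frac{136900}{1089} \approx 125.71$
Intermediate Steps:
$D{\left(I \right)} = -1 + \frac{-3 + I}{3 \left(-4 + I\right)}$ ($D{\left(I \right)} = -1 + \frac{\left(I - 3\right) \frac{1}{I - 4}}{3} = -1 + \frac{\left(-3 + I\right) \frac{1}{-4 + I}}{3} = -1 + \frac{\frac{1}{-4 + I} \left(-3 + I\right)}{3} = -1 + \frac{-3 + I}{3 \left(-4 + I\right)}$)
$Z{\left(A \right)} = \frac{1}{-4 + A}$
$\left(Z{\left(D{\left(-3 \right)} \right)} + p\right)^{2} = \left(\frac{1}{-4 + \frac{9 - -6}{3 \left(-4 - 3\right)}} - 11\right)^{2} = \left(\frac{1}{-4 + \frac{9 + 6}{3 \left(-7\right)}} - 11\right)^{2} = \left(\frac{1}{-4 + \frac{1}{3} \left(- \frac{1}{7}\right) 15} - 11\right)^{2} = \left(\frac{1}{-4 - \frac{5}{7}} - 11\right)^{2} = \left(\frac{1}{- \frac{33}{7}} - 11\right)^{2} = \left(- \frac{7}{33} - 11\right)^{2} = \left(- \frac{370}{33}\right)^{2} = \frac{136900}{1089}$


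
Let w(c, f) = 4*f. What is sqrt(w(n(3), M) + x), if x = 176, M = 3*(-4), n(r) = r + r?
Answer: 8*sqrt(2) ≈ 11.314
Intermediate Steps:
n(r) = 2*r
M = -12
sqrt(w(n(3), M) + x) = sqrt(4*(-12) + 176) = sqrt(-48 + 176) = sqrt(128) = 8*sqrt(2)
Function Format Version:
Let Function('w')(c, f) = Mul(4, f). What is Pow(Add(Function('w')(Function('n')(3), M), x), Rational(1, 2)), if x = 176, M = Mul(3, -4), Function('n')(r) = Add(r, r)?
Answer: Mul(8, Pow(2, Rational(1, 2))) ≈ 11.314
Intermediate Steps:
Function('n')(r) = Mul(2, r)
M = -12
Pow(Add(Function('w')(Function('n')(3), M), x), Rational(1, 2)) = Pow(Add(Mul(4, -12), 176), Rational(1, 2)) = Pow(Add(-48, 176), Rational(1, 2)) = Pow(128, Rational(1, 2)) = Mul(8, Pow(2, Rational(1, 2)))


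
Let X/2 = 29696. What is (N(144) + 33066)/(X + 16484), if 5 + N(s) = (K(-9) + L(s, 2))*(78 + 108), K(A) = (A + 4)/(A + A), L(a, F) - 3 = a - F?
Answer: 45062/56907 ≈ 0.79185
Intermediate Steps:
X = 59392 (X = 2*29696 = 59392)
L(a, F) = 3 + a - F (L(a, F) = 3 + (a - F) = 3 + a - F)
K(A) = (4 + A)/(2*A) (K(A) = (4 + A)/((2*A)) = (4 + A)*(1/(2*A)) = (4 + A)/(2*A))
N(s) = 698/3 + 186*s (N(s) = -5 + ((1/2)*(4 - 9)/(-9) + (3 + s - 1*2))*(78 + 108) = -5 + ((1/2)*(-1/9)*(-5) + (3 + s - 2))*186 = -5 + (5/18 + (1 + s))*186 = -5 + (23/18 + s)*186 = -5 + (713/3 + 186*s) = 698/3 + 186*s)
(N(144) + 33066)/(X + 16484) = ((698/3 + 186*144) + 33066)/(59392 + 16484) = ((698/3 + 26784) + 33066)/75876 = (81050/3 + 33066)*(1/75876) = (180248/3)*(1/75876) = 45062/56907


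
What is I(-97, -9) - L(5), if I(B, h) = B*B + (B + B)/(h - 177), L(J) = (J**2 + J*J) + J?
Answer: 870019/93 ≈ 9355.0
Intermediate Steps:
L(J) = J + 2*J**2 (L(J) = (J**2 + J**2) + J = 2*J**2 + J = J + 2*J**2)
I(B, h) = B**2 + 2*B/(-177 + h) (I(B, h) = B**2 + (2*B)/(-177 + h) = B**2 + 2*B/(-177 + h))
I(-97, -9) - L(5) = -97*(2 - 177*(-97) - 97*(-9))/(-177 - 9) - 5*(1 + 2*5) = -97*(2 + 17169 + 873)/(-186) - 5*(1 + 10) = -97*(-1/186)*18044 - 5*11 = 875134/93 - 1*55 = 875134/93 - 55 = 870019/93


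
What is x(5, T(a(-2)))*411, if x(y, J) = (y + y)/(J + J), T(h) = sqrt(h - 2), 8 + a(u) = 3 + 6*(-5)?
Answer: -2055*I*sqrt(37)/37 ≈ -337.84*I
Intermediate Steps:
a(u) = -35 (a(u) = -8 + (3 + 6*(-5)) = -8 + (3 - 30) = -8 - 27 = -35)
T(h) = sqrt(-2 + h)
x(y, J) = y/J (x(y, J) = (2*y)/((2*J)) = (2*y)*(1/(2*J)) = y/J)
x(5, T(a(-2)))*411 = (5/(sqrt(-2 - 35)))*411 = (5/(sqrt(-37)))*411 = (5/((I*sqrt(37))))*411 = (5*(-I*sqrt(37)/37))*411 = -5*I*sqrt(37)/37*411 = -2055*I*sqrt(37)/37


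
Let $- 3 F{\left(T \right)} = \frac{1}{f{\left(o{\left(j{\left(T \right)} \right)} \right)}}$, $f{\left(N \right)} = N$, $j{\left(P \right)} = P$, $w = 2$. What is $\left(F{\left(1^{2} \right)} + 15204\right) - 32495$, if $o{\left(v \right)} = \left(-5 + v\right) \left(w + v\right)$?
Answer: $- \frac{622475}{36} \approx -17291.0$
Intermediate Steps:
$o{\left(v \right)} = \left(-5 + v\right) \left(2 + v\right)$
$F{\left(T \right)} = - \frac{1}{3 \left(-10 + T^{2} - 3 T\right)}$
$\left(F{\left(1^{2} \right)} + 15204\right) - 32495 = \left(\frac{1}{30 - 3 \left(1^{2}\right)^{2} + 9 \cdot 1^{2}} + 15204\right) - 32495 = \left(\frac{1}{30 - 3 \cdot 1^{2} + 9 \cdot 1} + 15204\right) - 32495 = \left(\frac{1}{30 - 3 + 9} + 15204\right) - 32495 = \left(\frac{1}{36} + 15204\right) - 32495 = \frac{547345}{36} - 32495 = - \frac{622475}{36}$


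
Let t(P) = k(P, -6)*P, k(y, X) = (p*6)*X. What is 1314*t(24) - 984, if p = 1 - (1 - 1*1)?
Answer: -1136280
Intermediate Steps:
p = 1 (p = 1 - (1 - 1) = 1 - 1*0 = 1 + 0 = 1)
k(y, X) = 6*X (k(y, X) = (1*6)*X = 6*X)
t(P) = -36*P (t(P) = (6*(-6))*P = -36*P)
1314*t(24) - 984 = 1314*(-36*24) - 984 = 1314*(-864) - 984 = -1135296 - 984 = -1136280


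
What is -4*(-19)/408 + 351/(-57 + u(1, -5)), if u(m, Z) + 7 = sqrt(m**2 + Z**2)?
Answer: -1106999/207570 - 351*sqrt(26)/4070 ≈ -5.7729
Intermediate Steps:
u(m, Z) = -7 + sqrt(Z**2 + m**2) (u(m, Z) = -7 + sqrt(m**2 + Z**2) = -7 + sqrt(Z**2 + m**2))
-4*(-19)/408 + 351/(-57 + u(1, -5)) = -4*(-19)/408 + 351/(-57 + (-7 + sqrt((-5)**2 + 1**2))) = 76*(1/408) + 351/(-57 + (-7 + sqrt(25 + 1))) = 19/102 + 351/(-57 + (-7 + sqrt(26))) = 19/102 + 351/(-64 + sqrt(26))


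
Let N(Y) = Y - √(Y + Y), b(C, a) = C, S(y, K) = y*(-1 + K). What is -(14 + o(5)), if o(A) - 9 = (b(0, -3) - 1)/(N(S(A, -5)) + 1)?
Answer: 2*(-23*√15 + 334*I)/(-29*I + 2*√15) ≈ -23.032 + 0.0085971*I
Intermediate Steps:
N(Y) = Y - √2*√Y (N(Y) = Y - √(2*Y) = Y - √2*√Y)
o(A) = 9 - 1/(1 - 6*A - 2*√3*√(-A)) (o(A) = 9 + (0 - 1)/((A*(-1 - 5) - √2*√(A*(-1 - 5))) + 1) = 9 - 1/((A*(-6) - √2*√(A*(-6))) + 1) = 9 - 1/((-6*A - √2*√(-6*A)) + 1) = 9 - 1/((-6*A - √2*√6*√(-A)) + 1) = 9 - 1/((-6*A - 2*√3*√(-A)) + 1) = 9 - 1/(1 - 6*A - 2*√3*√(-A)))
-(14 + o(5)) = -(14 + 2*(-4 + 27*5 + 9*√3*√(-1*5))/(-1 + 6*5 + 2*√3*√(-1*5))) = -(14 + 2*(-4 + 135 + 9*√3*√(-5))/(-1 + 30 + 2*√3*√(-5))) = -(14 + 2*(-4 + 135 + 9*√3*(I*√5))/(-1 + 30 + 2*√3*(I*√5))) = -(14 + 2*(-4 + 135 + 9*I*√15)/(-1 + 30 + 2*I*√15)) = -(14 + 2*(131 + 9*I*√15)/(29 + 2*I*√15)) = -14 - 2*(131 + 9*I*√15)/(29 + 2*I*√15)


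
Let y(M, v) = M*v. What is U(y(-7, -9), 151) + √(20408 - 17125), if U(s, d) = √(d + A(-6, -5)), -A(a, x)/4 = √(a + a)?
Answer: √(151 - 8*I*√3) + 7*√67 ≈ 69.599 - 0.56322*I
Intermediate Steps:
A(a, x) = -4*√2*√a (A(a, x) = -4*√(a + a) = -4*√2*√a)
U(s, d) = √(d - 8*I*√3) (U(s, d) = √(d - 4*√2*√(-6)) = √(d - 4*√2*I*√6) = √(d - 8*I*√3))
U(y(-7, -9), 151) + √(20408 - 17125) = √(151 - 8*I*√3) + √(20408 - 17125) = √(151 - 8*I*√3) + √3283 = √(151 - 8*I*√3) + 7*√67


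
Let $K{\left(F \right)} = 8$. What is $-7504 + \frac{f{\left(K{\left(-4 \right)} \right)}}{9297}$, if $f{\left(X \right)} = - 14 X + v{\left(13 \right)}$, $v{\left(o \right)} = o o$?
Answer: $- \frac{23254877}{3099} \approx -7504.0$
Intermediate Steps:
$v{\left(o \right)} = o^{2}$
$f{\left(X \right)} = 169 - 14 X$ ($f{\left(X \right)} = - 14 X + 13^{2} = - 14 X + 169 = 169 - 14 X$)
$-7504 + \frac{f{\left(K{\left(-4 \right)} \right)}}{9297} = -7504 + \frac{169 - 112}{9297} = -7504 + \left(169 - 112\right) \frac{1}{9297} = -7504 + 57 \cdot \frac{1}{9297} = -7504 + \frac{19}{3099} = - \frac{23254877}{3099}$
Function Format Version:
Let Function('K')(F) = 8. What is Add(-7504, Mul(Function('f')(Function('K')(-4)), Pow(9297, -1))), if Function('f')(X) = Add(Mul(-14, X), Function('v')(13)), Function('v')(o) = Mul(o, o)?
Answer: Rational(-23254877, 3099) ≈ -7504.0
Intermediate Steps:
Function('v')(o) = Pow(o, 2)
Function('f')(X) = Add(169, Mul(-14, X)) (Function('f')(X) = Add(Mul(-14, X), Pow(13, 2)) = Add(Mul(-14, X), 169) = Add(169, Mul(-14, X)))
Add(-7504, Mul(Function('f')(Function('K')(-4)), Pow(9297, -1))) = Add(-7504, Mul(Add(169, Mul(-14, 8)), Pow(9297, -1))) = Add(-7504, Mul(Add(169, -112), Rational(1, 9297))) = Add(-7504, Mul(57, Rational(1, 9297))) = Add(-7504, Rational(19, 3099)) = Rational(-23254877, 3099)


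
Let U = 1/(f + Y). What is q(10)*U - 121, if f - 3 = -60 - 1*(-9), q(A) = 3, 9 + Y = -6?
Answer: -2542/21 ≈ -121.05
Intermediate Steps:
Y = -15 (Y = -9 - 6 = -15)
f = -48 (f = 3 + (-60 - 1*(-9)) = 3 + (-60 + 9) = 3 - 51 = -48)
U = -1/63 (U = 1/(-48 - 15) = 1/(-63) = -1/63 ≈ -0.015873)
q(10)*U - 121 = 3*(-1/63) - 121 = -1/21 - 121 = -2542/21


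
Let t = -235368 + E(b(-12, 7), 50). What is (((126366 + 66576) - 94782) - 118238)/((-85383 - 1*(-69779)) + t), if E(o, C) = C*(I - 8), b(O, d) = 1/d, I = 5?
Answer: 10039/125561 ≈ 0.079953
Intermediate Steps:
E(o, C) = -3*C (E(o, C) = C*(5 - 8) = C*(-3) = -3*C)
t = -235518 (t = -235368 - 3*50 = -235368 - 150 = -235518)
(((126366 + 66576) - 94782) - 118238)/((-85383 - 1*(-69779)) + t) = (((126366 + 66576) - 94782) - 118238)/((-85383 - 1*(-69779)) - 235518) = ((192942 - 94782) - 118238)/((-85383 + 69779) - 235518) = (98160 - 118238)/(-15604 - 235518) = -20078/(-251122) = -20078*(-1/251122) = 10039/125561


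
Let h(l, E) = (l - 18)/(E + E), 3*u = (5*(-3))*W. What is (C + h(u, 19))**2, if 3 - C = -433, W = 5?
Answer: 273075625/1444 ≈ 1.8911e+5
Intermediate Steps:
C = 436 (C = 3 - 1*(-433) = 3 + 433 = 436)
u = -25 (u = ((5*(-3))*5)/3 = (-15*5)/3 = (1/3)*(-75) = -25)
h(l, E) = (-18 + l)/(2*E) (h(l, E) = (-18 + l)/((2*E)) = (-18 + l)*(1/(2*E)) = (-18 + l)/(2*E))
(C + h(u, 19))**2 = (436 + (1/2)*(-18 - 25)/19)**2 = (436 + (1/2)*(1/19)*(-43))**2 = (436 - 43/38)**2 = (16525/38)**2 = 273075625/1444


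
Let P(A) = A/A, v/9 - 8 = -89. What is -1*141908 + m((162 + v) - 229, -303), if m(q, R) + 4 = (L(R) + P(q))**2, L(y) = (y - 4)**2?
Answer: 8882920588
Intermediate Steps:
v = -729 (v = 72 + 9*(-89) = 72 - 801 = -729)
P(A) = 1
L(y) = (-4 + y)**2
m(q, R) = -4 + (1 + (-4 + R)**2)**2 (m(q, R) = -4 + ((-4 + R)**2 + 1)**2 = -4 + (1 + (-4 + R)**2)**2)
-1*141908 + m((162 + v) - 229, -303) = -1*141908 + (-4 + (1 + (-4 - 303)**2)**2) = -141908 + (-4 + (1 + (-307)**2)**2) = -141908 + (-4 + (1 + 94249)**2) = -141908 + (-4 + 94250**2) = -141908 + (-4 + 8883062500) = -141908 + 8883062496 = 8882920588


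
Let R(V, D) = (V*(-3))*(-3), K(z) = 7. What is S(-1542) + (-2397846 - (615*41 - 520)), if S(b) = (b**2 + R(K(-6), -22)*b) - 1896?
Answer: -143819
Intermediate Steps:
R(V, D) = 9*V (R(V, D) = -3*V*(-3) = 9*V)
S(b) = -1896 + b**2 + 63*b (S(b) = (b**2 + (9*7)*b) - 1896 = (b**2 + 63*b) - 1896 = -1896 + b**2 + 63*b)
S(-1542) + (-2397846 - (615*41 - 520)) = (-1896 + (-1542)**2 + 63*(-1542)) + (-2397846 - (615*41 - 520)) = (-1896 + 2377764 - 97146) + (-2397846 - (25215 - 520)) = 2278722 + (-2397846 - 1*24695) = 2278722 + (-2397846 - 24695) = 2278722 - 2422541 = -143819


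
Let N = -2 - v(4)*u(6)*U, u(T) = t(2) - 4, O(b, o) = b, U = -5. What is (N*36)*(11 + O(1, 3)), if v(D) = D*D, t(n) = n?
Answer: -69984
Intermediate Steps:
v(D) = D²
u(T) = -2 (u(T) = 2 - 4 = -2)
N = -162 (N = -2 - 4²*(-2)*(-5) = -2 - 16*(-2)*(-5) = -2 - (-32)*(-5) = -2 - 1*160 = -2 - 160 = -162)
(N*36)*(11 + O(1, 3)) = (-162*36)*(11 + 1) = -5832*12 = -69984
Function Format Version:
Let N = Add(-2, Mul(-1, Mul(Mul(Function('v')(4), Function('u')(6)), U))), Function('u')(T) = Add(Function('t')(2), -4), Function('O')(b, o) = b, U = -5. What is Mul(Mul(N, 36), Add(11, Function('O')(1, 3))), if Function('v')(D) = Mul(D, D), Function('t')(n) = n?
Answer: -69984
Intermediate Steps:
Function('v')(D) = Pow(D, 2)
Function('u')(T) = -2 (Function('u')(T) = Add(2, -4) = -2)
N = -162 (N = Add(-2, Mul(-1, Mul(Mul(Pow(4, 2), -2), -5))) = Add(-2, Mul(-1, Mul(Mul(16, -2), -5))) = Add(-2, Mul(-1, Mul(-32, -5))) = Add(-2, Mul(-1, 160)) = Add(-2, -160) = -162)
Mul(Mul(N, 36), Add(11, Function('O')(1, 3))) = Mul(Mul(-162, 36), Add(11, 1)) = Mul(-5832, 12) = -69984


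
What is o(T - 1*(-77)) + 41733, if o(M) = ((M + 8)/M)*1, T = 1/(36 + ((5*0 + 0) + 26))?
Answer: 199280346/4775 ≈ 41734.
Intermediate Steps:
T = 1/62 (T = 1/(36 + ((0 + 0) + 26)) = 1/(36 + (0 + 26)) = 1/(36 + 26) = 1/62 ≈ 0.016129)
o(M) = (8 + M)/M (o(M) = ((8 + M)/M)*1 = (8 + M)/M)
o(T - 1*(-77)) + 41733 = (8 + (1/62 - 1*(-77)))/(1/62 - 1*(-77)) + 41733 = (8 + (1/62 + 77))/(1/62 + 77) + 41733 = (8 + 4775/62)/(4775/62) + 41733 = (62/4775)*(5271/62) + 41733 = 5271/4775 + 41733 = 199280346/4775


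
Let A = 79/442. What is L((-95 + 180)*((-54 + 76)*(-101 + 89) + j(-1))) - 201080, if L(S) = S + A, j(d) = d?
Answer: -98833331/442 ≈ -2.2360e+5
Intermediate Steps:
A = 79/442 (A = 79*(1/442) = 79/442 ≈ 0.17873)
L(S) = 79/442 + S (L(S) = S + 79/442 = 79/442 + S)
L((-95 + 180)*((-54 + 76)*(-101 + 89) + j(-1))) - 201080 = (79/442 + (-95 + 180)*((-54 + 76)*(-101 + 89) - 1)) - 201080 = (79/442 + 85*(22*(-12) - 1)) - 201080 = (79/442 + 85*(-264 - 1)) - 201080 = (79/442 + 85*(-265)) - 201080 = (79/442 - 22525) - 201080 = -9955971/442 - 201080 = -98833331/442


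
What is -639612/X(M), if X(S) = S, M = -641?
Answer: 639612/641 ≈ 997.83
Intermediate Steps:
-639612/X(M) = -639612/(-641) = -639612*(-1/641) = 639612/641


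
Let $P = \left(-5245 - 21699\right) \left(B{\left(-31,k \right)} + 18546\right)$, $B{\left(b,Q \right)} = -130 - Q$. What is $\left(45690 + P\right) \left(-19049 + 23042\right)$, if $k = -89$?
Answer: $-1990722248790$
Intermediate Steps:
$P = -498598720$ ($P = \left(-5245 - 21699\right) \left(\left(-130 - -89\right) + 18546\right) = - 26944 \left(\left(-130 + 89\right) + 18546\right) = - 26944 \left(-41 + 18546\right) = \left(-26944\right) 18505 = -498598720$)
$\left(45690 + P\right) \left(-19049 + 23042\right) = \left(45690 - 498598720\right) \left(-19049 + 23042\right) = \left(-498553030\right) 3993 = -1990722248790$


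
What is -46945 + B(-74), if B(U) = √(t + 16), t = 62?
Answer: -46945 + √78 ≈ -46936.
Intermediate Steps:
B(U) = √78 (B(U) = √(62 + 16) = √78)
-46945 + B(-74) = -46945 + √78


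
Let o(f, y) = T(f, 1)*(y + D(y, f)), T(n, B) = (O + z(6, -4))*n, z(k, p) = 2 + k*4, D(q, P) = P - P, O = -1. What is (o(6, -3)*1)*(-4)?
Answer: 1800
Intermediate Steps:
D(q, P) = 0
z(k, p) = 2 + 4*k
T(n, B) = 25*n (T(n, B) = (-1 + (2 + 4*6))*n = (-1 + (2 + 24))*n = (-1 + 26)*n = 25*n)
o(f, y) = 25*f*y (o(f, y) = (25*f)*(y + 0) = (25*f)*y = 25*f*y)
(o(6, -3)*1)*(-4) = ((25*6*(-3))*1)*(-4) = -450*1*(-4) = -450*(-4) = 1800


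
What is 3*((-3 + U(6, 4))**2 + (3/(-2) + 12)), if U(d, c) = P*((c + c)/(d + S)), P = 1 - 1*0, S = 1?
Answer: 4101/98 ≈ 41.847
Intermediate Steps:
P = 1 (P = 1 + 0 = 1)
U(d, c) = 2*c/(1 + d) (U(d, c) = 1*((c + c)/(d + 1)) = 1*((2*c)/(1 + d)) = 1*(2*c/(1 + d)) = 2*c/(1 + d))
3*((-3 + U(6, 4))**2 + (3/(-2) + 12)) = 3*((-3 + 2*4/(1 + 6))**2 + (3/(-2) + 12)) = 3*((-3 + 2*4/7)**2 + (3*(-1/2) + 12)) = 3*((-3 + 2*4*(1/7))**2 + (-3/2 + 12)) = 3*((-3 + 8/7)**2 + 21/2) = 3*((-13/7)**2 + 21/2) = 3*(169/49 + 21/2) = 3*(1367/98) = 4101/98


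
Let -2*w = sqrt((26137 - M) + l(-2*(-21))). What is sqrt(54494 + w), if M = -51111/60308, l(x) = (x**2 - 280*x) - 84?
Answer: sqrt(49549416939704 - 15077*sqrt(14600818088359))/30154 ≈ 233.30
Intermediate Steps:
l(x) = -84 + x**2 - 280*x
M = -51111/60308 (M = -51111*1/60308 = -51111/60308 ≈ -0.84750)
w = -sqrt(14600818088359)/60308 (w = -sqrt((26137 - 1*(-51111/60308)) + (-84 + (-2*(-21))**2 - (-560)*(-21)))/2 = -sqrt((26137 + 51111/60308) + (-84 + 42**2 - 280*42))/2 = -sqrt(1576321307/60308 + (-84 + 1764 - 11760))/2 = -sqrt(1576321307/60308 - 10080)/2 = -sqrt(14600818088359)/60308 ≈ -63.360)
sqrt(54494 + w) = sqrt(54494 - sqrt(14600818088359)/60308)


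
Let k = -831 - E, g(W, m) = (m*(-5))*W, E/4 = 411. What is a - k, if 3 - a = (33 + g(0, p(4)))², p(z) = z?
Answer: 1389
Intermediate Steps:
E = 1644 (E = 4*411 = 1644)
g(W, m) = -5*W*m (g(W, m) = (-5*m)*W = -5*W*m)
k = -2475 (k = -831 - 1*1644 = -831 - 1644 = -2475)
a = -1086 (a = 3 - (33 - 5*0*4)² = 3 - (33 + 0)² = 3 - 1*33² = 3 - 1*1089 = 3 - 1089 = -1086)
a - k = -1086 - 1*(-2475) = -1086 + 2475 = 1389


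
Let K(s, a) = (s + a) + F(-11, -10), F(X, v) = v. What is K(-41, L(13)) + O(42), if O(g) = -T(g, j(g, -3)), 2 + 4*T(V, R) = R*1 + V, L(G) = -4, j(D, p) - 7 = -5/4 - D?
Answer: -895/16 ≈ -55.938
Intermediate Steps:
j(D, p) = 23/4 - D (j(D, p) = 7 + (-5/4 - D) = 23/4 - D)
T(V, R) = -½ + R/4 + V/4 (T(V, R) = -½ + (R*1 + V)/4 = -½ + (R + V)/4 = -½ + (R/4 + V/4) = -½ + R/4 + V/4)
K(s, a) = -10 + a + s (K(s, a) = (s + a) - 10 = (a + s) - 10 = -10 + a + s)
O(g) = -15/16 (O(g) = -(-½ + (23/4 - g)/4 + g/4) = -(-½ + (23/16 - g/4) + g/4) = -1*15/16 = -15/16)
K(-41, L(13)) + O(42) = (-10 - 4 - 41) - 15/16 = -55 - 15/16 = -895/16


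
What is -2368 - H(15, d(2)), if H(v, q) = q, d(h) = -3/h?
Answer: -4733/2 ≈ -2366.5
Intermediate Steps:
-2368 - H(15, d(2)) = -2368 - (-3)/2 = -2368 - 1*(-3/2) = -2368 + 3/2 = -4733/2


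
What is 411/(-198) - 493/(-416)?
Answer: -12227/13728 ≈ -0.89066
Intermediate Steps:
411/(-198) - 493/(-416) = 411*(-1/198) - 493*(-1/416) = -137/66 + 493/416 = -12227/13728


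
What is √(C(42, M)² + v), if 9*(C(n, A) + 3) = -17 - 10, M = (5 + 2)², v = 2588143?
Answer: √2588179 ≈ 1608.8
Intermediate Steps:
M = 49 (M = 7² = 49)
C(n, A) = -6 (C(n, A) = -3 + (-17 - 10)/9 = -3 + (⅑)*(-27) = -3 - 3 = -6)
√(C(42, M)² + v) = √((-6)² + 2588143) = √(36 + 2588143) = √2588179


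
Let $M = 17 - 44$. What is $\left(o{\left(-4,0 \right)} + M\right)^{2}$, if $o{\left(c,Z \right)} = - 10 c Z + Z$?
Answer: $729$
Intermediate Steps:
$M = -27$ ($M = 17 - 44 = -27$)
$o{\left(c,Z \right)} = Z - 10 Z c$ ($o{\left(c,Z \right)} = - 10 Z c + Z = Z - 10 Z c$)
$\left(o{\left(-4,0 \right)} + M\right)^{2} = \left(0 \left(1 - -40\right) - 27\right)^{2} = \left(0 \left(1 + 40\right) - 27\right)^{2} = \left(0 \cdot 41 - 27\right)^{2} = \left(0 - 27\right)^{2} = \left(-27\right)^{2} = 729$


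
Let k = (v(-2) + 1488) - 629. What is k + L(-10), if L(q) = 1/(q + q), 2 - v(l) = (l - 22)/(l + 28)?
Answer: 224087/260 ≈ 861.87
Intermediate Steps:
v(l) = 2 - (-22 + l)/(28 + l) (v(l) = 2 - (l - 22)/(l + 28) = 2 - (-22 + l)/(28 + l))
k = 11205/13 (k = ((78 - 2)/(28 - 2) + 1488) - 629 = (76/26 + 1488) - 629 = ((1/26)*76 + 1488) - 629 = (38/13 + 1488) - 629 = 19382/13 - 629 = 11205/13 ≈ 861.92)
L(q) = 1/(2*q)
k + L(-10) = 11205/13 + (1/2)/(-10) = 11205/13 + (1/2)*(-1/10) = 11205/13 - 1/20 = 224087/260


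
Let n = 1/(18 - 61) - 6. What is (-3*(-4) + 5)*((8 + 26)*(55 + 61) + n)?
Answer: 2878661/43 ≈ 66946.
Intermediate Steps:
n = -259/43 (n = 1/(-43) - 6 = -1/43 - 6 = -259/43 ≈ -6.0233)
(-3*(-4) + 5)*((8 + 26)*(55 + 61) + n) = (-3*(-4) + 5)*((8 + 26)*(55 + 61) - 259/43) = (12 + 5)*(34*116 - 259/43) = 17*(3944 - 259/43) = 17*(169333/43) = 2878661/43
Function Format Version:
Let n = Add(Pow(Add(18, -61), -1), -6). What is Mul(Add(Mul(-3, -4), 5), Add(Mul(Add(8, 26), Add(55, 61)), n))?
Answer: Rational(2878661, 43) ≈ 66946.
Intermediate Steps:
n = Rational(-259, 43) (n = Add(Pow(-43, -1), -6) = Add(Rational(-1, 43), -6) = Rational(-259, 43) ≈ -6.0233)
Mul(Add(Mul(-3, -4), 5), Add(Mul(Add(8, 26), Add(55, 61)), n)) = Mul(Add(Mul(-3, -4), 5), Add(Mul(Add(8, 26), Add(55, 61)), Rational(-259, 43))) = Mul(Add(12, 5), Add(Mul(34, 116), Rational(-259, 43))) = Mul(17, Add(3944, Rational(-259, 43))) = Mul(17, Rational(169333, 43)) = Rational(2878661, 43)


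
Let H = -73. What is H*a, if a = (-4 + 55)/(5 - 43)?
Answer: 3723/38 ≈ 97.974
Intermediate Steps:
a = -51/38 (a = 51/(-38) = 51*(-1/38) = -51/38 ≈ -1.3421)
H*a = -73*(-51/38) = 3723/38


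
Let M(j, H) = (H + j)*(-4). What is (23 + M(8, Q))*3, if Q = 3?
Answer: -63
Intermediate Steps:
M(j, H) = -4*H - 4*j
(23 + M(8, Q))*3 = (23 + (-4*3 - 4*8))*3 = (23 + (-12 - 32))*3 = (23 - 44)*3 = -21*3 = -63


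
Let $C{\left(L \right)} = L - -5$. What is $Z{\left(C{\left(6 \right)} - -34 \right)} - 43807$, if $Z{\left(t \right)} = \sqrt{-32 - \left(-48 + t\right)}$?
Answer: $-43807 + i \sqrt{29} \approx -43807.0 + 5.3852 i$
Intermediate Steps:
$C{\left(L \right)} = 5 + L$ ($C{\left(L \right)} = L + 5 = 5 + L$)
$Z{\left(t \right)} = \sqrt{16 - t}$
$Z{\left(C{\left(6 \right)} - -34 \right)} - 43807 = \sqrt{16 - \left(\left(5 + 6\right) - -34\right)} - 43807 = \sqrt{16 - \left(11 + 34\right)} - 43807 = \sqrt{16 - 45} - 43807 = \sqrt{-29} - 43807 = i \sqrt{29} - 43807 = -43807 + i \sqrt{29}$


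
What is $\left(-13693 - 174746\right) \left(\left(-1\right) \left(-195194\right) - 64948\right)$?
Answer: $-24543425994$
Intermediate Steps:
$\left(-13693 - 174746\right) \left(\left(-1\right) \left(-195194\right) - 64948\right) = - 188439 \left(195194 - 64948\right) = \left(-188439\right) 130246 = -24543425994$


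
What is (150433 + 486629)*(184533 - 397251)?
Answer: -135514554516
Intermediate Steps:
(150433 + 486629)*(184533 - 397251) = 637062*(-212718) = -135514554516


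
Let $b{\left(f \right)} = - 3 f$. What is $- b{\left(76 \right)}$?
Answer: $228$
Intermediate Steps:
$- b{\left(76 \right)} = - \left(-3\right) 76 = \left(-1\right) \left(-228\right) = 228$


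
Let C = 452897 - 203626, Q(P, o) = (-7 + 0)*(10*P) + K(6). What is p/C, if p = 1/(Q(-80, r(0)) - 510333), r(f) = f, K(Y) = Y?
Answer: -1/125813804017 ≈ -7.9483e-12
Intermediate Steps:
Q(P, o) = 6 - 70*P (Q(P, o) = (-7 + 0)*(10*P) + 6 = -70*P + 6 = 6 - 70*P)
C = 249271
p = -1/504727 (p = 1/((6 - 70*(-80)) - 510333) = 1/((6 + 5600) - 510333) = 1/(5606 - 510333) = 1/(-504727) = -1/504727 ≈ -1.9813e-6)
p/C = -1/504727/249271 = -1/504727*1/249271 = -1/125813804017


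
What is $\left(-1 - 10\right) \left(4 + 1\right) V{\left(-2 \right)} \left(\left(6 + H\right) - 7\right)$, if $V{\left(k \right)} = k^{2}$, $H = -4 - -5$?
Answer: $0$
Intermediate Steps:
$H = 1$ ($H = -4 + 5 = 1$)
$\left(-1 - 10\right) \left(4 + 1\right) V{\left(-2 \right)} \left(\left(6 + H\right) - 7\right) = \left(-1 - 10\right) \left(4 + 1\right) \left(-2\right)^{2} \left(\left(6 + 1\right) - 7\right) = - 11 \cdot 5 \cdot 4 \left(7 - 7\right) = \left(-11\right) 20 \cdot 0 = \left(-220\right) 0 = 0$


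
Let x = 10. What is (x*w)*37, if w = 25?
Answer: 9250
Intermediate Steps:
(x*w)*37 = (10*25)*37 = 250*37 = 9250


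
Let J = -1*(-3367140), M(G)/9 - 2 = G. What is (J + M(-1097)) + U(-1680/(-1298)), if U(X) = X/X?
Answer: 3357286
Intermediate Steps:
M(G) = 18 + 9*G
U(X) = 1
J = 3367140
(J + M(-1097)) + U(-1680/(-1298)) = (3367140 + (18 + 9*(-1097))) + 1 = (3367140 + (18 - 9873)) + 1 = (3367140 - 9855) + 1 = 3357285 + 1 = 3357286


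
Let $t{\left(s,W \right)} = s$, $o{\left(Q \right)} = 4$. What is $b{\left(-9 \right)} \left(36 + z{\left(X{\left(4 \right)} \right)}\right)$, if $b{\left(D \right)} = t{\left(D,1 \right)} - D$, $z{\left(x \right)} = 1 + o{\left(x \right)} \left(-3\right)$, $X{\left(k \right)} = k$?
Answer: $0$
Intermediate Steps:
$z{\left(x \right)} = -11$ ($z{\left(x \right)} = 1 + 4 \left(-3\right) = 1 - 12 = -11$)
$b{\left(D \right)} = 0$ ($b{\left(D \right)} = D - D = 0$)
$b{\left(-9 \right)} \left(36 + z{\left(X{\left(4 \right)} \right)}\right) = 0 \left(36 - 11\right) = 0 \cdot 25 = 0$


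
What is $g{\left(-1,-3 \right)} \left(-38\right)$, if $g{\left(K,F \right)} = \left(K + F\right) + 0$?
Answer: $152$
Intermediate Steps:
$g{\left(K,F \right)} = F + K$ ($g{\left(K,F \right)} = \left(F + K\right) + 0 = F + K$)
$g{\left(-1,-3 \right)} \left(-38\right) = \left(-3 - 1\right) \left(-38\right) = \left(-4\right) \left(-38\right) = 152$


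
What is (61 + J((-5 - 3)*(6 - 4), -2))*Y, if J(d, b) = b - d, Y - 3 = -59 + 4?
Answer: -3900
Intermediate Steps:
Y = -52 (Y = 3 + (-59 + 4) = 3 - 55 = -52)
(61 + J((-5 - 3)*(6 - 4), -2))*Y = (61 + (-2 - (-5 - 3)*(6 - 4)))*(-52) = (61 + (-2 - (-8)*2))*(-52) = (61 + (-2 - 1*(-16)))*(-52) = (61 + (-2 + 16))*(-52) = (61 + 14)*(-52) = 75*(-52) = -3900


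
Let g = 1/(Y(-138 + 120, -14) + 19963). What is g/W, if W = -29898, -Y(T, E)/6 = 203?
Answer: -1/560438010 ≈ -1.7843e-9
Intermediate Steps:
Y(T, E) = -1218 (Y(T, E) = -6*203 = -1218)
g = 1/18745 (g = 1/(-1218 + 19963) = 1/18745 ≈ 5.3348e-5)
g/W = (1/18745)/(-29898) = (1/18745)*(-1/29898) = -1/560438010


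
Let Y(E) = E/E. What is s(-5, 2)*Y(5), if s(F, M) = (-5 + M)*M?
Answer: -6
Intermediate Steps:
s(F, M) = M*(-5 + M)
Y(E) = 1
s(-5, 2)*Y(5) = (2*(-5 + 2))*1 = (2*(-3))*1 = -6*1 = -6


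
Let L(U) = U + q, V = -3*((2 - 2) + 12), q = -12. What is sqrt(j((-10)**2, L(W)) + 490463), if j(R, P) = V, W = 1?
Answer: sqrt(490427) ≈ 700.30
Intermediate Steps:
V = -36 (V = -3*(0 + 12) = -3*12 = -36)
L(U) = -12 + U (L(U) = U - 12 = -12 + U)
j(R, P) = -36
sqrt(j((-10)**2, L(W)) + 490463) = sqrt(-36 + 490463) = sqrt(490427)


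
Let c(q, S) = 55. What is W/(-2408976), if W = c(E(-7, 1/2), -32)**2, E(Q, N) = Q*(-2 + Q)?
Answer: -3025/2408976 ≈ -0.0012557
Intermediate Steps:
W = 3025 (W = 55**2 = 3025)
W/(-2408976) = 3025/(-2408976) = 3025*(-1/2408976) = -3025/2408976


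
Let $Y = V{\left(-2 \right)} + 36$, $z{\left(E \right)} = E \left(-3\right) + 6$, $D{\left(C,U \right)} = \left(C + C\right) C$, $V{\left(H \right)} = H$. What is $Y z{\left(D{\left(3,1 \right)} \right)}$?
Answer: $-1632$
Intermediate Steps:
$D{\left(C,U \right)} = 2 C^{2}$ ($D{\left(C,U \right)} = 2 C C = 2 C^{2}$)
$z{\left(E \right)} = 6 - 3 E$ ($z{\left(E \right)} = - 3 E + 6 = 6 - 3 E$)
$Y = 34$ ($Y = -2 + 36 = 34$)
$Y z{\left(D{\left(3,1 \right)} \right)} = 34 \left(6 - 3 \cdot 2 \cdot 3^{2}\right) = 34 \left(6 - 3 \cdot 2 \cdot 9\right) = 34 \left(6 - 54\right) = 34 \left(-48\right) = -1632$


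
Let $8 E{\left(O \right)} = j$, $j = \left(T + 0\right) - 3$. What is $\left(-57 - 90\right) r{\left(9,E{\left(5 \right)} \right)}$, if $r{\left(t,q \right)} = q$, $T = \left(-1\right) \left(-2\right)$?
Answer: $\frac{147}{8} \approx 18.375$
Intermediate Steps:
$T = 2$
$j = -1$ ($j = \left(2 + 0\right) - 3 = 2 - 3 = -1$)
$E{\left(O \right)} = - \frac{1}{8}$ ($E{\left(O \right)} = \frac{1}{8} \left(-1\right) = - \frac{1}{8}$)
$\left(-57 - 90\right) r{\left(9,E{\left(5 \right)} \right)} = \left(-57 - 90\right) \left(- \frac{1}{8}\right) = \left(-147\right) \left(- \frac{1}{8}\right) = \frac{147}{8}$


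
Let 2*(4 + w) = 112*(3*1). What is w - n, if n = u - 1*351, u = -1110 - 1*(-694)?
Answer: 931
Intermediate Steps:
u = -416 (u = -1110 + 694 = -416)
n = -767 (n = -416 - 1*351 = -416 - 351 = -767)
w = 164 (w = -4 + (112*(3*1))/2 = -4 + (112*3)/2 = -4 + (½)*336 = -4 + 168 = 164)
w - n = 164 - 1*(-767) = 164 + 767 = 931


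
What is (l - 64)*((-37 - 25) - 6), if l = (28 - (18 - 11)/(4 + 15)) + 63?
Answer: -34408/19 ≈ -1810.9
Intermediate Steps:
l = 1722/19 (l = (28 - 7/19) + 63 = 525/19 + 63 = 1722/19 ≈ 90.632)
(l - 64)*((-37 - 25) - 6) = (1722/19 - 64)*((-37 - 25) - 6) = 506*(-62 - 6)/19 = (506/19)*(-68) = -34408/19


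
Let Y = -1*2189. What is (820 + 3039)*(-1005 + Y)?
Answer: -12325646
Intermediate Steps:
Y = -2189
(820 + 3039)*(-1005 + Y) = (820 + 3039)*(-1005 - 2189) = 3859*(-3194) = -12325646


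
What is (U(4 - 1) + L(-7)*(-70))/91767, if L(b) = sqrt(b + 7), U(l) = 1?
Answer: 1/91767 ≈ 1.0897e-5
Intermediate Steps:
L(b) = sqrt(7 + b)
(U(4 - 1) + L(-7)*(-70))/91767 = (1 + sqrt(7 - 7)*(-70))/91767 = (1 + sqrt(0)*(-70))*(1/91767) = (1 + 0*(-70))*(1/91767) = (1 + 0)*(1/91767) = 1*(1/91767) = 1/91767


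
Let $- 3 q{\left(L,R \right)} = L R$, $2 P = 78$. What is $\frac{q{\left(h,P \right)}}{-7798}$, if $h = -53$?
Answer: $- \frac{689}{7798} \approx -0.088356$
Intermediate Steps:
$P = 39$ ($P = \frac{1}{2} \cdot 78 = 39$)
$q{\left(L,R \right)} = - \frac{L R}{3}$
$\frac{q{\left(h,P \right)}}{-7798} = \frac{\left(- \frac{1}{3}\right) \left(-53\right) 39}{-7798} = 689 \left(- \frac{1}{7798}\right) = - \frac{689}{7798}$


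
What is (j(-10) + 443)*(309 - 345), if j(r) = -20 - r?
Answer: -15588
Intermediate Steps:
(j(-10) + 443)*(309 - 345) = ((-20 - 1*(-10)) + 443)*(309 - 345) = ((-20 + 10) + 443)*(-36) = (-10 + 443)*(-36) = 433*(-36) = -15588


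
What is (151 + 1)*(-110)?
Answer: -16720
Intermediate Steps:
(151 + 1)*(-110) = 152*(-110) = -16720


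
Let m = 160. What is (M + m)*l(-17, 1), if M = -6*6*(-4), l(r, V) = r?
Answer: -5168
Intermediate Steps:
M = 144 (M = -36*(-4) = 144)
(M + m)*l(-17, 1) = (144 + 160)*(-17) = 304*(-17) = -5168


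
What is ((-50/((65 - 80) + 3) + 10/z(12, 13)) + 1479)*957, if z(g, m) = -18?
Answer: 8513153/6 ≈ 1.4189e+6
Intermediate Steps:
((-50/((65 - 80) + 3) + 10/z(12, 13)) + 1479)*957 = ((-50/((65 - 80) + 3) + 10/(-18)) + 1479)*957 = ((-50/(-15 + 3) + 10*(-1/18)) + 1479)*957 = ((-50/(-12) - 5/9) + 1479)*957 = ((-50*(-1/12) - 5/9) + 1479)*957 = ((25/6 - 5/9) + 1479)*957 = (65/18 + 1479)*957 = (26687/18)*957 = 8513153/6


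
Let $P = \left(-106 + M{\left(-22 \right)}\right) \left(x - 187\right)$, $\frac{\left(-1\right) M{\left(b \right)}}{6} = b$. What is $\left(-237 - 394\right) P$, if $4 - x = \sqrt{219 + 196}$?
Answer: $3002298 + 16406 \sqrt{415} \approx 3.3365 \cdot 10^{6}$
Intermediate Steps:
$M{\left(b \right)} = - 6 b$
$x = 4 - \sqrt{415}$ ($x = 4 - \sqrt{219 + 196} = 4 - \sqrt{415} \approx -16.372$)
$P = -4758 - 26 \sqrt{415}$ ($P = \left(-106 - -132\right) \left(\left(4 - \sqrt{415}\right) - 187\right) = \left(-106 + 132\right) \left(-183 - \sqrt{415}\right) = 26 \left(-183 - \sqrt{415}\right) = -4758 - 26 \sqrt{415} \approx -5287.7$)
$\left(-237 - 394\right) P = \left(-237 - 394\right) \left(-4758 - 26 \sqrt{415}\right) = - 631 \left(-4758 - 26 \sqrt{415}\right) = 3002298 + 16406 \sqrt{415}$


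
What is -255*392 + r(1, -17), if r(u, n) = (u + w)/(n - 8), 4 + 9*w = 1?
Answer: -7497002/75 ≈ -99960.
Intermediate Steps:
w = -⅓ (w = -4/9 + (⅑)*1 = -4/9 + ⅑ = -⅓ ≈ -0.33333)
r(u, n) = (-⅓ + u)/(-8 + n) (r(u, n) = (u - ⅓)/(n - 8) = (-⅓ + u)/(-8 + n))
-255*392 + r(1, -17) = -255*392 + (-⅓ + 1)/(-8 - 17) = -99960 + (⅔)/(-25) = -99960 - 1/25*⅔ = -99960 - 2/75 = -7497002/75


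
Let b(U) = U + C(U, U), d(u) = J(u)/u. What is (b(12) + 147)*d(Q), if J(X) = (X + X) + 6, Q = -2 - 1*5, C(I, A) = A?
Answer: 1368/7 ≈ 195.43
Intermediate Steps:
Q = -7 (Q = -2 - 5 = -7)
J(X) = 6 + 2*X (J(X) = 2*X + 6 = 6 + 2*X)
d(u) = (6 + 2*u)/u
b(U) = 2*U (b(U) = U + U = 2*U)
(b(12) + 147)*d(Q) = (2*12 + 147)*(2 + 6/(-7)) = (24 + 147)*(2 + 6*(-⅐)) = 171*(2 - 6/7) = 171*(8/7) = 1368/7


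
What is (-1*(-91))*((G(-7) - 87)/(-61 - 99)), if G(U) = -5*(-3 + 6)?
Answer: 4641/80 ≈ 58.013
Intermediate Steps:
G(U) = -15 (G(U) = -5*3 = -15)
(-1*(-91))*((G(-7) - 87)/(-61 - 99)) = (-1*(-91))*((-15 - 87)/(-61 - 99)) = 91*(-102/(-160)) = 91*(-102*(-1/160)) = 91*(51/80) = 4641/80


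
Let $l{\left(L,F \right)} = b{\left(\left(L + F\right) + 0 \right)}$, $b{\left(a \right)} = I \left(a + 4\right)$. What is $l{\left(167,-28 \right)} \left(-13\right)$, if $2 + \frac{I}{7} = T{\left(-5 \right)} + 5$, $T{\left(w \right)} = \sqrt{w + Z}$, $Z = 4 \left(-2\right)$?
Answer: $-39039 - 13013 i \sqrt{13} \approx -39039.0 - 46919.0 i$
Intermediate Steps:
$Z = -8$
$T{\left(w \right)} = \sqrt{-8 + w}$ ($T{\left(w \right)} = \sqrt{w - 8} = \sqrt{-8 + w}$)
$I = 21 + 7 i \sqrt{13}$ ($I = -14 + 7 \left(\sqrt{-8 - 5} + 5\right) = -14 + 7 \left(\sqrt{-13} + 5\right) = -14 + 7 \left(i \sqrt{13} + 5\right) = -14 + 7 \left(5 + i \sqrt{13}\right) = -14 + \left(35 + 7 i \sqrt{13}\right) = 21 + 7 i \sqrt{13} \approx 21.0 + 25.239 i$)
$b{\left(a \right)} = \left(4 + a\right) \left(21 + 7 i \sqrt{13}\right)$ ($b{\left(a \right)} = \left(21 + 7 i \sqrt{13}\right) \left(a + 4\right) = \left(21 + 7 i \sqrt{13}\right) \left(4 + a\right) = \left(4 + a\right) \left(21 + 7 i \sqrt{13}\right)$)
$l{\left(L,F \right)} = 7 \left(3 + i \sqrt{13}\right) \left(4 + F + L\right)$ ($l{\left(L,F \right)} = 7 \left(3 + i \sqrt{13}\right) \left(4 + \left(\left(L + F\right) + 0\right)\right) = 7 \left(3 + i \sqrt{13}\right) \left(4 + \left(\left(F + L\right) + 0\right)\right) = 7 \left(3 + i \sqrt{13}\right) \left(4 + \left(F + L\right)\right) = 7 \left(3 + i \sqrt{13}\right) \left(4 + F + L\right)$)
$l{\left(167,-28 \right)} \left(-13\right) = 7 \left(3 + i \sqrt{13}\right) \left(4 - 28 + 167\right) \left(-13\right) = 7 \left(3 + i \sqrt{13}\right) 143 \left(-13\right) = \left(3003 + 1001 i \sqrt{13}\right) \left(-13\right) = -39039 - 13013 i \sqrt{13}$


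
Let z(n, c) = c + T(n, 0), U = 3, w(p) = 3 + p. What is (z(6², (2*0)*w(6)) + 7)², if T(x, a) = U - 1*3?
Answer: 49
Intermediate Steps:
T(x, a) = 0 (T(x, a) = 3 - 1*3 = 3 - 3 = 0)
z(n, c) = c (z(n, c) = c + 0 = c)
(z(6², (2*0)*w(6)) + 7)² = ((2*0)*(3 + 6) + 7)² = (0*9 + 7)² = (0 + 7)² = 7² = 49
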